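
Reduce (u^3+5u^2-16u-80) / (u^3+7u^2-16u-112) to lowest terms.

(u+5)/(u+7)

By polynomial division,
  u^3+5u^2-16u-80 = (u^3+7u^2-16u-112) + (-2u^2+32)
  u^3+7u^2-16u-112 = (-(1/2)u-7/2)(-2u^2+32) + (0)
Last nonzero remainder: -2u^2+32. Dividing through by -2 gives the monic gcd u^2-16.
Cancel u^2-16 from numerator and denominator to get the reduced form.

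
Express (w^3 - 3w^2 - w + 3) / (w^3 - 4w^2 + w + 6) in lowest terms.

(w - 1)/(w - 2)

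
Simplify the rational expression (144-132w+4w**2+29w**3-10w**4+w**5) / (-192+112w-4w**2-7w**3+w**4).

(12-4w-3w**2+w**3)/(-16+w**2)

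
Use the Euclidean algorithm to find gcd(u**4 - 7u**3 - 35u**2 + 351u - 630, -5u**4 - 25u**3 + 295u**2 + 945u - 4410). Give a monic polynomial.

Repeated division with remainder:
  u**4 - 7u**3 - 35u**2 + 351u - 630 = (-1/5)(-5u**4 - 25u**3 + 295u**2 + 945u - 4410) + (-12u**3 + 24u**2 + 540u - 1512)
  -5u**4 - 25u**3 + 295u**2 + 945u - 4410 = ((5/12)u + 35/12)(-12u**3 + 24u**2 + 540u - 1512) + (0)
Last nonzero remainder: -12u**3 + 24u**2 + 540u - 1512. Dividing through by -12 gives the monic gcd u**3 - 2u**2 - 45u + 126.

u**3 - 2u**2 - 45u + 126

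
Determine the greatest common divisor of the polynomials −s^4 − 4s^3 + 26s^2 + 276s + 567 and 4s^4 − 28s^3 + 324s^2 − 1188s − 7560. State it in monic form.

By polynomial division,
  −s^4 − 4s^3 + 26s^2 + 276s + 567 = (−1/4)(4s^4 − 28s^3 + 324s^2 − 1188s − 7560) + (−11s^3 + 107s^2 − 21s − 1323)
  4s^4 − 28s^3 + 324s^2 − 1188s − 7560 = (−(4/11)s − 120/121)(−11s^3 + 107s^2 − 21s − 1323) + ((51120/121)s^2 − (204480/121)s − 1073520/121)
  −11s^3 + 107s^2 − 21s − 1323 = (−(1331/51120)s + 847/5680)((51120/121)s^2 − (204480/121)s − 1073520/121) + (0)
Last nonzero remainder: (51120/121)s^2 − (204480/121)s − 1073520/121. Dividing through by 51120/121 gives the monic gcd s^2 − 4s − 21.

s^2 − 4s − 21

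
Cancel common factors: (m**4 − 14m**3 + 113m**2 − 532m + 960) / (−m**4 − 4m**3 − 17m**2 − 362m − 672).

(−m**2 + 9m − 20)/(m**2 + 9m + 14)

Repeated division with remainder:
  m**4 − 14m**3 + 113m**2 − 532m + 960 = (−1)(−m**4 − 4m**3 − 17m**2 − 362m − 672) + (−18m**3 + 96m**2 − 894m + 288)
  −m**4 − 4m**3 − 17m**2 − 362m − 672 = ((1/18)m + 14/27)(−18m**3 + 96m**2 − 894m + 288) + (−(154/9)m**2 + (770/9)m − 2464/3)
  −18m**3 + 96m**2 − 894m + 288 = ((81/77)m − 27/77)(−(154/9)m**2 + (770/9)m − 2464/3) + (0)
Last nonzero remainder: −(154/9)m**2 + (770/9)m − 2464/3. Dividing through by −154/9 gives the monic gcd m**2 − 5m + 48.
Cancel m**2 − 5m + 48 from numerator and denominator to get the reduced form.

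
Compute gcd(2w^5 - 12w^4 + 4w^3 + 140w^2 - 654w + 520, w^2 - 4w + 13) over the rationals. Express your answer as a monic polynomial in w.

By polynomial division,
  2w^5 - 12w^4 + 4w^3 + 140w^2 - 654w + 520 = (2w^3 - 4w^2 - 38w + 40)(w^2 - 4w + 13) + (0)
The last nonzero remainder w^2 - 4w + 13 is already monic.

w^2 - 4w + 13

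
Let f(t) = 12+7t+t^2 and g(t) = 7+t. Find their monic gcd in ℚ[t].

1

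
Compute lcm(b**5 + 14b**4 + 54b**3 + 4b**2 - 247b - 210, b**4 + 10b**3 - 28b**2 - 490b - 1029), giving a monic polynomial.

Euclidean algorithm in ℚ[b]:
  b**5 + 14b**4 + 54b**3 + 4b**2 - 247b - 210 = (b + 4)(b**4 + 10b**3 - 28b**2 - 490b - 1029) + (42b**3 + 606b**2 + 2742b + 3906)
  b**4 + 10b**3 - 28b**2 - 490b - 1029 = ((1/42)b - 31/294)(42b**3 + 606b**2 + 2742b + 3906) + (-(1440/49)b**2 - (14400/49)b - 4320/7)
  42b**3 + 606b**2 + 2742b + 3906 = (-(343/240)b - 1519/240)(-(1440/49)b**2 - (14400/49)b - 4320/7) + (0)
Last nonzero remainder: -(1440/49)b**2 - (14400/49)b - 4320/7. Dividing through by -1440/49 gives the monic gcd b**2 + 10b + 21.
Then lcm(f, g) = f·g / gcd(f, g); expanding and making the result monic gives the answer.

b**7 + 14b**6 + 5b**5 - 682b**4 - 2893b**3 - 406b**2 + 12103b + 10290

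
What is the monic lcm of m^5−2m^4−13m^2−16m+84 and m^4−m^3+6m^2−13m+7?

m^7−4m^6+5m^5−15m^4+10m^3+103m^2−184m+84

By polynomial division,
  m^5−2m^4−13m^2−16m+84 = (m−1)(m^4−m^3+6m^2−13m+7) + (−7m^3+6m^2−36m+91)
  m^4−m^3+6m^2−13m+7 = (−(1/7)m+1/49)(−7m^3+6m^2−36m+91) + ((36/49)m^2+(36/49)m+36/7)
  −7m^3+6m^2−36m+91 = (−(343/36)m+637/36)((36/49)m^2+(36/49)m+36/7) + (0)
Last nonzero remainder: (36/49)m^2+(36/49)m+36/7. Dividing through by 36/49 gives the monic gcd m^2+m+7.
Then lcm(f, g) = f·g / gcd(f, g); expanding and making the result monic gives the answer.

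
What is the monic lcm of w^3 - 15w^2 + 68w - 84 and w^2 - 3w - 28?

Euclidean algorithm in ℚ[w]:
  w^3 - 15w^2 + 68w - 84 = (w - 12)(w^2 - 3w - 28) + (60w - 420)
  w^2 - 3w - 28 = ((1/60)w + 1/15)(60w - 420) + (0)
Last nonzero remainder: 60w - 420. Dividing through by 60 gives the monic gcd w - 7.
Then lcm(f, g) = f·g / gcd(f, g); expanding and making the result monic gives the answer.

w^4 - 11w^3 + 8w^2 + 188w - 336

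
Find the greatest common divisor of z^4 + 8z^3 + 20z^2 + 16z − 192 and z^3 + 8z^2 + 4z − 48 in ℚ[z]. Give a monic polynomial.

z^2 + 4z − 12

Euclidean algorithm in ℚ[z]:
  z^4 + 8z^3 + 20z^2 + 16z − 192 = (z)(z^3 + 8z^2 + 4z − 48) + (16z^2 + 64z − 192)
  z^3 + 8z^2 + 4z − 48 = ((1/16)z + 1/4)(16z^2 + 64z − 192) + (0)
Last nonzero remainder: 16z^2 + 64z − 192. Dividing through by 16 gives the monic gcd z^2 + 4z − 12.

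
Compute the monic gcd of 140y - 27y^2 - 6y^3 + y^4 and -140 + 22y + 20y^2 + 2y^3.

Euclidean algorithm in ℚ[y]:
  y^4 - 6y^3 - 27y^2 + 140y = ((1/2)y - 8)(2y^3 + 20y^2 + 22y - 140) + (122y^2 + 386y - 1120)
  2y^3 + 20y^2 + 22y - 140 = ((1/61)y + 417/3721)(122y^2 + 386y - 1120) + (-(10780/3721)y - 53900/3721)
  122y^2 + 386y - 1120 = (-(226981/5390)y + 29768/385)(-(10780/3721)y - 53900/3721) + (0)
Last nonzero remainder: -(10780/3721)y - 53900/3721. Dividing through by -10780/3721 gives the monic gcd y + 5.

5 + y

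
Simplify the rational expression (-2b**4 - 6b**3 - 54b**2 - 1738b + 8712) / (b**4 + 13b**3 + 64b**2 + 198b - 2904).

Apply the Euclidean algorithm:
  -2b**4 - 6b**3 - 54b**2 - 1738b + 8712 = (-2)(b**4 + 13b**3 + 64b**2 + 198b - 2904) + (20b**3 + 74b**2 - 1342b + 2904)
  b**4 + 13b**3 + 64b**2 + 198b - 2904 = ((1/20)b + 93/200)(20b**3 + 74b**2 - 1342b + 2904) + ((9669/100)b**2 + (67683/100)b - 106359/25)
  20b**3 + 74b**2 - 1342b + 2904 = ((2000/9669)b - 200/293)((9669/100)b**2 + (67683/100)b - 106359/25) + (0)
Last nonzero remainder: (9669/100)b**2 + (67683/100)b - 106359/25. Dividing through by 9669/100 gives the monic gcd b**2 + 7b - 44.
Cancel b**2 + 7b - 44 from numerator and denominator to get the reduced form.

(-2b**2 + 8b - 198)/(b**2 + 6b + 66)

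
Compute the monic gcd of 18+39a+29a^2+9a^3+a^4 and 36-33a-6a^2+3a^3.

3+a

By polynomial division,
  a^4+9a^3+29a^2+39a+18 = ((1/3)a+11/3)(3a^3-6a^2-33a+36) + (62a^2+148a-114)
  3a^3-6a^2-33a+36 = ((3/62)a-204/961)(62a^2+148a-114) + ((3780/961)a+11340/961)
  62a^2+148a-114 = ((29791/1890)a-18259/1890)((3780/961)a+11340/961) + (0)
Last nonzero remainder: (3780/961)a+11340/961. Dividing through by 3780/961 gives the monic gcd a+3.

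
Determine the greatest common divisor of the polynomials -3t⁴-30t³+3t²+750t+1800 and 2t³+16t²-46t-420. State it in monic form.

By polynomial division,
  -3t⁴-30t³+3t²+750t+1800 = (-(3/2)t-3)(2t³+16t²-46t-420) + (-18t²-18t+540)
  2t³+16t²-46t-420 = (-(1/9)t-7/9)(-18t²-18t+540) + (0)
Last nonzero remainder: -18t²-18t+540. Dividing through by -18 gives the monic gcd t²+t-30.

t²+t-30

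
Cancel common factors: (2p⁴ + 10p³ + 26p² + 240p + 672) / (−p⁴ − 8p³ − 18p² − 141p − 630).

(−2p² − 16p − 32)/(p² + 11p + 30)

Apply the Euclidean algorithm:
  2p⁴ + 10p³ + 26p² + 240p + 672 = (−2)(−p⁴ − 8p³ − 18p² − 141p − 630) + (−6p³ − 10p² − 42p − 588)
  −p⁴ − 8p³ − 18p² − 141p − 630 = ((1/6)p + 19/18)(−6p³ − 10p² − 42p − 588) + (−(4/9)p² + (4/3)p − 28/3)
  −6p³ − 10p² − 42p − 588 = ((27/2)p + 63)(−(4/9)p² + (4/3)p − 28/3) + (0)
Last nonzero remainder: −(4/9)p² + (4/3)p − 28/3. Dividing through by −4/9 gives the monic gcd p² − 3p + 21.
Cancel p² − 3p + 21 from numerator and denominator to get the reduced form.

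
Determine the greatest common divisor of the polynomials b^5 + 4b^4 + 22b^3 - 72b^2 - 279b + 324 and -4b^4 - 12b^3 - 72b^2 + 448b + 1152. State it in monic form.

b^2 + 5b + 36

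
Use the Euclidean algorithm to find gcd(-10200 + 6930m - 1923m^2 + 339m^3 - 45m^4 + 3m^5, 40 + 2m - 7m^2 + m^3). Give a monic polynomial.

Apply the Euclidean algorithm:
  3m^5 - 45m^4 + 339m^3 - 1923m^2 + 6930m - 10200 = (3m^2 - 24m + 165)(m^3 - 7m^2 + 2m + 40) + (-840m^2 + 7560m - 16800)
  m^3 - 7m^2 + 2m + 40 = (-(1/840)m - 1/420)(-840m^2 + 7560m - 16800) + (0)
Last nonzero remainder: -840m^2 + 7560m - 16800. Dividing through by -840 gives the monic gcd m^2 - 9m + 20.

20 - 9m + m^2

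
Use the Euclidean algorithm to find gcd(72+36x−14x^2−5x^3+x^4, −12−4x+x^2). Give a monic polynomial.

Repeated division with remainder:
  x^4−5x^3−14x^2+36x+72 = (x^2−x−6)(x^2−4x−12) + (0)
The last nonzero remainder x^2−4x−12 is already monic.

−12−4x+x^2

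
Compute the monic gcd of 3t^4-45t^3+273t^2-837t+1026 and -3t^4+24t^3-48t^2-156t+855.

t^2-6t+19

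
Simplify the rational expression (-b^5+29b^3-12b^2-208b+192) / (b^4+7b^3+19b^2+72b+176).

(-b^3+8b^2-19b+12)/(b^2-b+11)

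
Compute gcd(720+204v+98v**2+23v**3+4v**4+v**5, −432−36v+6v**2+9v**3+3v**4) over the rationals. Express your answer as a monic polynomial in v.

Euclidean algorithm in ℚ[v]:
  v**5+4v**4+23v**3+98v**2+204v+720 = ((1/3)v+1/3)(3v**4+9v**3+6v**2−36v−432) + (18v**3+108v**2+360v+864)
  3v**4+9v**3+6v**2−36v−432 = ((1/6)v−1/2)(18v**3+108v**2+360v+864) + (0)
Last nonzero remainder: 18v**3+108v**2+360v+864. Dividing through by 18 gives the monic gcd v**3+6v**2+20v+48.

48+20v+6v**2+v**3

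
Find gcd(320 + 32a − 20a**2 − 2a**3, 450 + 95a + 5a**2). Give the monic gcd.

Apply the Euclidean algorithm:
  −2a**3 − 20a**2 + 32a + 320 = (−(2/5)a + 18/5)(5a**2 + 95a + 450) + (−130a − 1300)
  5a**2 + 95a + 450 = (−(1/26)a − 9/26)(−130a − 1300) + (0)
Last nonzero remainder: −130a − 1300. Dividing through by −130 gives the monic gcd a + 10.

10 + a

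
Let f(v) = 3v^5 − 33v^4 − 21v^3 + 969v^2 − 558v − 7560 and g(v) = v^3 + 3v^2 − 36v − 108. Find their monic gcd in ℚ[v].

v^2 − 3v − 18

Apply the Euclidean algorithm:
  3v^5 − 33v^4 − 21v^3 + 969v^2 − 558v − 7560 = (3v^2 − 42v + 213)(v^3 + 3v^2 − 36v − 108) + (−858v^2 + 2574v + 15444)
  v^3 + 3v^2 − 36v − 108 = (−(1/858)v − 1/143)(−858v^2 + 2574v + 15444) + (0)
Last nonzero remainder: −858v^2 + 2574v + 15444. Dividing through by −858 gives the monic gcd v^2 − 3v − 18.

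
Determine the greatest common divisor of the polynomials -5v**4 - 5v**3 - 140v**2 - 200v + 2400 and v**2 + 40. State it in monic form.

v**2 + 40

By polynomial division,
  -5v**4 - 5v**3 - 140v**2 - 200v + 2400 = (-5v**2 - 5v + 60)(v**2 + 40) + (0)
The last nonzero remainder v**2 + 40 is already monic.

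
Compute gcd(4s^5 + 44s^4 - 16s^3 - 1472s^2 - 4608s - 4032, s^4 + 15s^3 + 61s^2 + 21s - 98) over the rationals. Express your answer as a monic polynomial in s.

s^2 + 9s + 14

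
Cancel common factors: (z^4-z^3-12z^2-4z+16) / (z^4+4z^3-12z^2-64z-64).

(z-1)/(z+4)

By polynomial division,
  z^4-z^3-12z^2-4z+16 = (z^4+4z^3-12z^2-64z-64) + (-5z^3+60z+80)
  z^4+4z^3-12z^2-64z-64 = (-(1/5)z-4/5)(-5z^3+60z+80) + (0)
Last nonzero remainder: -5z^3+60z+80. Dividing through by -5 gives the monic gcd z^3-12z-16.
Cancel z^3-12z-16 from numerator and denominator to get the reduced form.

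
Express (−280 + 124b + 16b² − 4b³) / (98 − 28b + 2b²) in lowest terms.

(20 − 6b − 2b²)/(−7 + b)

Euclidean algorithm in ℚ[b]:
  −4b³ + 16b² + 124b − 280 = (−2b − 20)(2b² − 28b + 98) + (−240b + 1680)
  2b² − 28b + 98 = (−(1/120)b + 7/120)(−240b + 1680) + (0)
Last nonzero remainder: −240b + 1680. Dividing through by −240 gives the monic gcd b − 7.
Cancel b − 7 from numerator and denominator to get the reduced form.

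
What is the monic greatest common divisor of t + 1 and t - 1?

1

Euclidean algorithm in ℚ[t]:
  t + 1 = (t - 1) + (2)
  t - 1 = ((1/2)t - 1/2)(2) + (0)
The last nonzero remainder is the constant 2, so the polynomials are coprime and gcd = 1.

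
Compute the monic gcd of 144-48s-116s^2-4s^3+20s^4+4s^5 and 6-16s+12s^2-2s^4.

By polynomial division,
  4s^5+20s^4-4s^3-116s^2-48s+144 = (-2s-10)(-2s^4+12s^2-16s+6) + (20s^3-28s^2-196s+204)
  -2s^4+12s^2-16s+6 = (-(1/10)s-7/50)(20s^3-28s^2-196s+204) + (-(288/25)s^2-(576/25)s+864/25)
  20s^3-28s^2-196s+204 = (-(125/72)s+425/72)(-(288/25)s^2-(576/25)s+864/25) + (0)
Last nonzero remainder: -(288/25)s^2-(576/25)s+864/25. Dividing through by -288/25 gives the monic gcd s^2+2s-3.

-3+2s+s^2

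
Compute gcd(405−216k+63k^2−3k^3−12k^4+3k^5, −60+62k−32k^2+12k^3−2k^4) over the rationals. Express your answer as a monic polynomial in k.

−15+8k−4k^2+k^3

Repeated division with remainder:
  3k^5−12k^4−3k^3+63k^2−216k+405 = (−(3/2)k−3)(−2k^4+12k^3−32k^2+62k−60) + (−15k^3+60k^2−120k+225)
  −2k^4+12k^3−32k^2+62k−60 = ((2/15)k−4/15)(−15k^3+60k^2−120k+225) + (0)
Last nonzero remainder: −15k^3+60k^2−120k+225. Dividing through by −15 gives the monic gcd k^3−4k^2+8k−15.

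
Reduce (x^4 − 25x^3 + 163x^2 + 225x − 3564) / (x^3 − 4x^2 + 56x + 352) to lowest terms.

(x^3 − 29x^2 + 279x − 891)/(x^2 − 8x + 88)

Apply the Euclidean algorithm:
  x^4 − 25x^3 + 163x^2 + 225x − 3564 = (x − 21)(x^3 − 4x^2 + 56x + 352) + (23x^2 + 1049x + 3828)
  x^3 − 4x^2 + 56x + 352 = ((1/23)x − 1141/529)(23x^2 + 1049x + 3828) + ((1138489/529)x + 4553956/529)
  23x^2 + 1049x + 3828 = ((12167/1138489)x + 46023/103499)((1138489/529)x + 4553956/529) + (0)
Last nonzero remainder: (1138489/529)x + 4553956/529. Dividing through by 1138489/529 gives the monic gcd x + 4.
Cancel x + 4 from numerator and denominator to get the reduced form.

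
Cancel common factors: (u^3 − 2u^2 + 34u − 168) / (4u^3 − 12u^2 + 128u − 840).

(u − 4)/(4u − 20)

Euclidean algorithm in ℚ[u]:
  u^3 − 2u^2 + 34u − 168 = (1/4)(4u^3 − 12u^2 + 128u − 840) + (u^2 + 2u + 42)
  4u^3 − 12u^2 + 128u − 840 = (4u − 20)(u^2 + 2u + 42) + (0)
The last nonzero remainder u^2 + 2u + 42 is already monic.
Cancel u^2 + 2u + 42 from numerator and denominator to get the reduced form.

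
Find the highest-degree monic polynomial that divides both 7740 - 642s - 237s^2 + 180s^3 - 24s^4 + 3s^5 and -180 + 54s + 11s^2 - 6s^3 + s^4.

60 + 2s - 3s^2 + s^3

Apply the Euclidean algorithm:
  3s^5 - 24s^4 + 180s^3 - 237s^2 - 642s + 7740 = (3s - 6)(s^4 - 6s^3 + 11s^2 + 54s - 180) + (111s^3 - 333s^2 + 222s + 6660)
  s^4 - 6s^3 + 11s^2 + 54s - 180 = ((1/111)s - 1/37)(111s^3 - 333s^2 + 222s + 6660) + (0)
Last nonzero remainder: 111s^3 - 333s^2 + 222s + 6660. Dividing through by 111 gives the monic gcd s^3 - 3s^2 + 2s + 60.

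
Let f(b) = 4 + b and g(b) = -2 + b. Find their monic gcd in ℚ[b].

By polynomial division,
  b + 4 = (b - 2) + (6)
  b - 2 = ((1/6)b - 1/3)(6) + (0)
The last nonzero remainder is the constant 6, so the polynomials are coprime and gcd = 1.

1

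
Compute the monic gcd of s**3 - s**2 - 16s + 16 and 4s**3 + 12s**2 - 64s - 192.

Repeated division with remainder:
  s**3 - s**2 - 16s + 16 = (1/4)(4s**3 + 12s**2 - 64s - 192) + (-4s**2 + 64)
  4s**3 + 12s**2 - 64s - 192 = (-s - 3)(-4s**2 + 64) + (0)
Last nonzero remainder: -4s**2 + 64. Dividing through by -4 gives the monic gcd s**2 - 16.

s**2 - 16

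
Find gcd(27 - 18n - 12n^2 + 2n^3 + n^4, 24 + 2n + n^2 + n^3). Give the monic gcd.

3 + n

By polynomial division,
  n^4 + 2n^3 - 12n^2 - 18n + 27 = (n + 1)(n^3 + n^2 + 2n + 24) + (-15n^2 - 44n + 3)
  n^3 + n^2 + 2n + 24 = (-(1/15)n + 29/225)(-15n^2 - 44n + 3) + ((1771/225)n + 1771/75)
  -15n^2 - 44n + 3 = (-(3375/1771)n + 225/1771)((1771/225)n + 1771/75) + (0)
Last nonzero remainder: (1771/225)n + 1771/75. Dividing through by 1771/225 gives the monic gcd n + 3.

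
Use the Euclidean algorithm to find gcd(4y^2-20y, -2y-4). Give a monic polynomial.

1

Repeated division with remainder:
  4y^2-20y = (-2y+14)(-2y-4) + (56)
  -2y-4 = (-(1/28)y-1/14)(56) + (0)
The last nonzero remainder is the constant 56, so the polynomials are coprime and gcd = 1.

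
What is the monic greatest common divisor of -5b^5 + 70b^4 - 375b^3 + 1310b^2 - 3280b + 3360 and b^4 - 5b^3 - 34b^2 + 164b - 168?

b^2 - 9b + 14

Euclidean algorithm in ℚ[b]:
  -5b^5 + 70b^4 - 375b^3 + 1310b^2 - 3280b + 3360 = (-5b + 45)(b^4 - 5b^3 - 34b^2 + 164b - 168) + (-320b^3 + 3660b^2 - 11500b + 10920)
  b^4 - 5b^3 - 34b^2 + 164b - 168 = (-(1/320)b - 103/5120)(-320b^3 + 3660b^2 - 11500b + 10920) + ((945/256)b^2 - (8505/256)b + 6615/128)
  -320b^3 + 3660b^2 - 11500b + 10920 = (-(16384/189)b + 13312/63)((945/256)b^2 - (8505/256)b + 6615/128) + (0)
Last nonzero remainder: (945/256)b^2 - (8505/256)b + 6615/128. Dividing through by 945/256 gives the monic gcd b^2 - 9b + 14.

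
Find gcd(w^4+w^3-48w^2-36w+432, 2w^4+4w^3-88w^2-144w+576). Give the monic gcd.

w^3+4w^2-36w-144

Euclidean algorithm in ℚ[w]:
  w^4+w^3-48w^2-36w+432 = (1/2)(2w^4+4w^3-88w^2-144w+576) + (-w^3-4w^2+36w+144)
  2w^4+4w^3-88w^2-144w+576 = (-2w+4)(-w^3-4w^2+36w+144) + (0)
Last nonzero remainder: -w^3-4w^2+36w+144. Dividing through by -1 gives the monic gcd w^3+4w^2-36w-144.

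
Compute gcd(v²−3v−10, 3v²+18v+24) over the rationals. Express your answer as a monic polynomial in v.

v+2

Apply the Euclidean algorithm:
  v²−3v−10 = (1/3)(3v²+18v+24) + (−9v−18)
  3v²+18v+24 = (−(1/3)v−4/3)(−9v−18) + (0)
Last nonzero remainder: −9v−18. Dividing through by −9 gives the monic gcd v+2.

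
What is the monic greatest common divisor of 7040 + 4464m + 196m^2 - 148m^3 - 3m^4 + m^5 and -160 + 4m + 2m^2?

By polynomial division,
  m^5 - 3m^4 - 148m^3 + 196m^2 + 4464m + 7040 = ((1/2)m^3 - (5/2)m^2 - 29m - 44)(2m^2 + 4m - 160) + (0)
Last nonzero remainder: 2m^2 + 4m - 160. Dividing through by 2 gives the monic gcd m^2 + 2m - 80.

-80 + 2m + m^2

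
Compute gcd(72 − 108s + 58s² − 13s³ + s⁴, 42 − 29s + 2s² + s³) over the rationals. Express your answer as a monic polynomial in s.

6 − 5s + s²

Apply the Euclidean algorithm:
  s⁴ − 13s³ + 58s² − 108s + 72 = (s − 15)(s³ + 2s² − 29s + 42) + (117s² − 585s + 702)
  s³ + 2s² − 29s + 42 = ((1/117)s + 7/117)(117s² − 585s + 702) + (0)
Last nonzero remainder: 117s² − 585s + 702. Dividing through by 117 gives the monic gcd s² − 5s + 6.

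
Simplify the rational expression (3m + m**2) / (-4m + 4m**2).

(3 + m)/(-4 + 4m)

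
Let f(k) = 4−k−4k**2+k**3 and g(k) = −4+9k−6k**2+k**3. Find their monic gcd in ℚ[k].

Repeated division with remainder:
  k**3−4k**2−k+4 = (k**3−6k**2+9k−4) + (2k**2−10k+8)
  k**3−6k**2+9k−4 = ((1/2)k−1/2)(2k**2−10k+8) + (0)
Last nonzero remainder: 2k**2−10k+8. Dividing through by 2 gives the monic gcd k**2−5k+4.

4−5k+k**2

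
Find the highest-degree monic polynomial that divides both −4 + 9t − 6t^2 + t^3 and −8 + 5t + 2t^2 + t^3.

−1 + t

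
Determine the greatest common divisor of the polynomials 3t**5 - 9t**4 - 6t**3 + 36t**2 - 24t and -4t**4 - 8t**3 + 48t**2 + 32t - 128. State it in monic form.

t**3 - 2t**2 - 4t + 8

Apply the Euclidean algorithm:
  3t**5 - 9t**4 - 6t**3 + 36t**2 - 24t = (-(3/4)t + 15/4)(-4t**4 - 8t**3 + 48t**2 + 32t - 128) + (60t**3 - 120t**2 - 240t + 480)
  -4t**4 - 8t**3 + 48t**2 + 32t - 128 = (-(1/15)t - 4/15)(60t**3 - 120t**2 - 240t + 480) + (0)
Last nonzero remainder: 60t**3 - 120t**2 - 240t + 480. Dividing through by 60 gives the monic gcd t**3 - 2t**2 - 4t + 8.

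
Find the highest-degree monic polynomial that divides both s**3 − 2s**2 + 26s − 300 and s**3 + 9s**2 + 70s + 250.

By polynomial division,
  s**3 − 2s**2 + 26s − 300 = (s**3 + 9s**2 + 70s + 250) + (−11s**2 − 44s − 550)
  s**3 + 9s**2 + 70s + 250 = (−(1/11)s − 5/11)(−11s**2 − 44s − 550) + (0)
Last nonzero remainder: −11s**2 − 44s − 550. Dividing through by −11 gives the monic gcd s**2 + 4s + 50.

s**2 + 4s + 50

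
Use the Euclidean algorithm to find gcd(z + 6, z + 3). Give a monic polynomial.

1

Repeated division with remainder:
  z + 6 = (z + 3) + (3)
  z + 3 = ((1/3)z + 1)(3) + (0)
The last nonzero remainder is the constant 3, so the polynomials are coprime and gcd = 1.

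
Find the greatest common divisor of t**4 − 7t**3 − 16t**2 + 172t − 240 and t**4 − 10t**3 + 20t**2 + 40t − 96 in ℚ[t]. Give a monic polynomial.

t**3 − 12t**2 + 44t − 48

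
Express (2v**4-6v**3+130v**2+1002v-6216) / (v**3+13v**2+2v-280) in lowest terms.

By polynomial division,
  2v**4-6v**3+130v**2+1002v-6216 = (2v-32)(v**3+13v**2+2v-280) + (542v**2+1626v-15176)
  v**3+13v**2+2v-280 = ((1/542)v+5/271)(542v**2+1626v-15176) + (0)
Last nonzero remainder: 542v**2+1626v-15176. Dividing through by 542 gives the monic gcd v**2+3v-28.
Cancel v**2+3v-28 from numerator and denominator to get the reduced form.

(2v**2-12v+222)/(v+10)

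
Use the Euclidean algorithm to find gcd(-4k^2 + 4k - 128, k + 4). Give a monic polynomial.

1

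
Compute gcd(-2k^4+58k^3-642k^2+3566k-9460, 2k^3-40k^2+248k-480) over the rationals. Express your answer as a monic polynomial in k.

k-10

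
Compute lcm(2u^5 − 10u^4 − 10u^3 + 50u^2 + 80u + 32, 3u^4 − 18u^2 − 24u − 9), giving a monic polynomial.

Apply the Euclidean algorithm:
  2u^5 − 10u^4 − 10u^3 + 50u^2 + 80u + 32 = ((2/3)u − 10/3)(3u^4 − 18u^2 − 24u − 9) + (2u^3 + 6u^2 + 6u + 2)
  3u^4 − 18u^2 − 24u − 9 = ((3/2)u − 9/2)(2u^3 + 6u^2 + 6u + 2) + (0)
Last nonzero remainder: 2u^3 + 6u^2 + 6u + 2. Dividing through by 2 gives the monic gcd u^3 + 3u^2 + 3u + 1.
Then lcm(f, g) = f·g / gcd(f, g); expanding and making the result monic gives the answer.

u^6 − 8u^5 + 10u^4 + 40u^3 − 35u^2 − 104u − 48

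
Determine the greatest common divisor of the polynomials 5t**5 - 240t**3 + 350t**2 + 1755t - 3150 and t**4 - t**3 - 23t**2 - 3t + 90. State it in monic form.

Euclidean algorithm in ℚ[t]:
  5t**5 - 240t**3 + 350t**2 + 1755t - 3150 = (5t + 5)(t**4 - t**3 - 23t**2 - 3t + 90) + (-120t**3 + 480t**2 + 1320t - 3600)
  t**4 - t**3 - 23t**2 - 3t + 90 = (-(1/120)t - 1/40)(-120t**3 + 480t**2 + 1320t - 3600) + (0)
Last nonzero remainder: -120t**3 + 480t**2 + 1320t - 3600. Dividing through by -120 gives the monic gcd t**3 - 4t**2 - 11t + 30.

t**3 - 4t**2 - 11t + 30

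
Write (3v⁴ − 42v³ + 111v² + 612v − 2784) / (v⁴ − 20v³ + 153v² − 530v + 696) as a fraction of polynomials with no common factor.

(3v² − 12v − 96)/(v² − 10v + 24)

Repeated division with remainder:
  3v⁴ − 42v³ + 111v² + 612v − 2784 = (3)(v⁴ − 20v³ + 153v² − 530v + 696) + (18v³ − 348v² + 2202v − 4872)
  v⁴ − 20v³ + 153v² − 530v + 696 = ((1/18)v − 1/27)(18v³ − 348v² + 2202v − 4872) + ((160/9)v² − (1600/9)v + 4640/9)
  18v³ − 348v² + 2202v − 4872 = ((81/80)v − 189/20)((160/9)v² − (1600/9)v + 4640/9) + (0)
Last nonzero remainder: (160/9)v² − (1600/9)v + 4640/9. Dividing through by 160/9 gives the monic gcd v² − 10v + 29.
Cancel v² − 10v + 29 from numerator and denominator to get the reduced form.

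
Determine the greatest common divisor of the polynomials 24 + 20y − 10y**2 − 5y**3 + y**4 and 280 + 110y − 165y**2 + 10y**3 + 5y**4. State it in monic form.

Repeated division with remainder:
  y**4 − 5y**3 − 10y**2 + 20y + 24 = (1/5)(5y**4 + 10y**3 − 165y**2 + 110y + 280) + (−7y**3 + 23y**2 − 2y − 32)
  5y**4 + 10y**3 − 165y**2 + 110y + 280 = (−(5/7)y − 185/49)(−7y**3 + 23y**2 − 2y − 32) + (−(3900/49)y**2 + (3900/49)y + 7800/49)
  −7y**3 + 23y**2 − 2y − 32 = ((343/3900)y − 196/975)(−(3900/49)y**2 + (3900/49)y + 7800/49) + (0)
Last nonzero remainder: −(3900/49)y**2 + (3900/49)y + 7800/49. Dividing through by −3900/49 gives the monic gcd y**2 − y − 2.

−2 − y + y**2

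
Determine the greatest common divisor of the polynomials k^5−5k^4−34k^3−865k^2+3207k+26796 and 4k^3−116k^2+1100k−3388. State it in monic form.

k^2−18k+77

Apply the Euclidean algorithm:
  k^5−5k^4−34k^3−865k^2+3207k+26796 = ((1/4)k^2+6k+387/4)(4k^3−116k^2+1100k−3388) + (4605k^2−82890k+354585)
  4k^3−116k^2+1100k−3388 = ((4/4605)k−44/4605)(4605k^2−82890k+354585) + (0)
Last nonzero remainder: 4605k^2−82890k+354585. Dividing through by 4605 gives the monic gcd k^2−18k+77.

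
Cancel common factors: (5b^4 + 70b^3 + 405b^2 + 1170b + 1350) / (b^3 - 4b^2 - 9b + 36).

(5b^3 + 55b^2 + 240b + 450)/(b^2 - 7b + 12)

By polynomial division,
  5b^4 + 70b^3 + 405b^2 + 1170b + 1350 = (5b + 90)(b^3 - 4b^2 - 9b + 36) + (810b^2 + 1800b - 1890)
  b^3 - 4b^2 - 9b + 36 = ((1/810)b - 28/3645)(810b^2 + 1800b - 1890) + ((580/81)b + 580/27)
  810b^2 + 1800b - 1890 = ((6561/58)b - 5103/58)((580/81)b + 580/27) + (0)
Last nonzero remainder: (580/81)b + 580/27. Dividing through by 580/81 gives the monic gcd b + 3.
Cancel b + 3 from numerator and denominator to get the reduced form.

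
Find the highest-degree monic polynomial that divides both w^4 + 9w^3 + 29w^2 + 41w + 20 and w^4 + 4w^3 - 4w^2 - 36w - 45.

By polynomial division,
  w^4 + 9w^3 + 29w^2 + 41w + 20 = (w^4 + 4w^3 - 4w^2 - 36w - 45) + (5w^3 + 33w^2 + 77w + 65)
  w^4 + 4w^3 - 4w^2 - 36w - 45 = ((1/5)w - 13/25)(5w^3 + 33w^2 + 77w + 65) + (-(56/25)w^2 - (224/25)w - 56/5)
  5w^3 + 33w^2 + 77w + 65 = (-(125/56)w - 325/56)(-(56/25)w^2 - (224/25)w - 56/5) + (0)
Last nonzero remainder: -(56/25)w^2 - (224/25)w - 56/5. Dividing through by -56/25 gives the monic gcd w^2 + 4w + 5.

w^2 + 4w + 5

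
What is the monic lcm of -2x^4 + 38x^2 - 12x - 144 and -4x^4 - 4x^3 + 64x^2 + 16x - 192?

x^5 - 2x^4 - 19x^3 + 44x^2 + 60x - 144

Euclidean algorithm in ℚ[x]:
  -2x^4 + 38x^2 - 12x - 144 = (1/2)(-4x^4 - 4x^3 + 64x^2 + 16x - 192) + (2x^3 + 6x^2 - 20x - 48)
  -4x^4 - 4x^3 + 64x^2 + 16x - 192 = (-2x + 4)(2x^3 + 6x^2 - 20x - 48) + (0)
Last nonzero remainder: 2x^3 + 6x^2 - 20x - 48. Dividing through by 2 gives the monic gcd x^3 + 3x^2 - 10x - 24.
Then lcm(f, g) = f·g / gcd(f, g); expanding and making the result monic gives the answer.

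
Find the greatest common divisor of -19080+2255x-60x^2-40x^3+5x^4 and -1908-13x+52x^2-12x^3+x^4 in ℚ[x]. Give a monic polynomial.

-477+116x-16x^2+x^3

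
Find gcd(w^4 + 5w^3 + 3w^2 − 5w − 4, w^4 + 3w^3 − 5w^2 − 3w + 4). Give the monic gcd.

w^3 + 4w^2 − w − 4

Repeated division with remainder:
  w^4 + 5w^3 + 3w^2 − 5w − 4 = (w^4 + 3w^3 − 5w^2 − 3w + 4) + (2w^3 + 8w^2 − 2w − 8)
  w^4 + 3w^3 − 5w^2 − 3w + 4 = ((1/2)w − 1/2)(2w^3 + 8w^2 − 2w − 8) + (0)
Last nonzero remainder: 2w^3 + 8w^2 − 2w − 8. Dividing through by 2 gives the monic gcd w^3 + 4w^2 − w − 4.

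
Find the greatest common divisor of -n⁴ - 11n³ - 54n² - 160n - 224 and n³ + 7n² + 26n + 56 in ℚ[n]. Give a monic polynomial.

n³ + 7n² + 26n + 56

Apply the Euclidean algorithm:
  -n⁴ - 11n³ - 54n² - 160n - 224 = (-n - 4)(n³ + 7n² + 26n + 56) + (0)
The last nonzero remainder n³ + 7n² + 26n + 56 is already monic.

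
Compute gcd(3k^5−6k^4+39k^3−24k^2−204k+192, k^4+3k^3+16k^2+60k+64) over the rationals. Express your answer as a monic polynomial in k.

k^3+k^2+14k+32

Repeated division with remainder:
  3k^5−6k^4+39k^3−24k^2−204k+192 = (3k−15)(k^4+3k^3+16k^2+60k+64) + (36k^3+36k^2+504k+1152)
  k^4+3k^3+16k^2+60k+64 = ((1/36)k+1/18)(36k^3+36k^2+504k+1152) + (0)
Last nonzero remainder: 36k^3+36k^2+504k+1152. Dividing through by 36 gives the monic gcd k^3+k^2+14k+32.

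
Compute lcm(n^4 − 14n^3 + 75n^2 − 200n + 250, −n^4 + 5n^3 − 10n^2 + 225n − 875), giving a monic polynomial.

Repeated division with remainder:
  n^4 − 14n^3 + 75n^2 − 200n + 250 = (−1)(−n^4 + 5n^3 − 10n^2 + 225n − 875) + (−9n^3 + 65n^2 + 25n − 625)
  −n^4 + 5n^3 − 10n^2 + 225n − 875 = ((1/9)n + 20/81)(−9n^3 + 65n^2 + 25n − 625) + (−(2335/81)n^2 + (23350/81)n − 58375/81)
  −9n^3 + 65n^2 + 25n − 625 = ((729/2335)n + 405/467)(−(2335/81)n^2 + (23350/81)n − 58375/81) + (0)
Last nonzero remainder: −(2335/81)n^2 + (23350/81)n − 58375/81. Dividing through by −2335/81 gives the monic gcd n^2 − 10n + 25.
Then lcm(f, g) = f·g / gcd(f, g); expanding and making the result monic gives the answer.

n^6 − 9n^5 + 40n^4 − 315n^3 + 1875n^2 − 5750n + 8750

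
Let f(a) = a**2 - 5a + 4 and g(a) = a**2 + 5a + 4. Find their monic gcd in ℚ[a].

1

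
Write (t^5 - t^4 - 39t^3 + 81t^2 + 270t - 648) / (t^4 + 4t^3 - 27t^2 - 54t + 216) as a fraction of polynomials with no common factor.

(t^2 - t - 12)/(t + 4)

Apply the Euclidean algorithm:
  t^5 - t^4 - 39t^3 + 81t^2 + 270t - 648 = (t - 5)(t^4 + 4t^3 - 27t^2 - 54t + 216) + (8t^3 - 216t + 432)
  t^4 + 4t^3 - 27t^2 - 54t + 216 = ((1/8)t + 1/2)(8t^3 - 216t + 432) + (0)
Last nonzero remainder: 8t^3 - 216t + 432. Dividing through by 8 gives the monic gcd t^3 - 27t + 54.
Cancel t^3 - 27t + 54 from numerator and denominator to get the reduced form.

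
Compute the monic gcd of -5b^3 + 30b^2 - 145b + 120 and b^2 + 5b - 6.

Apply the Euclidean algorithm:
  -5b^3 + 30b^2 - 145b + 120 = (-5b + 55)(b^2 + 5b - 6) + (-450b + 450)
  b^2 + 5b - 6 = (-(1/450)b - 1/75)(-450b + 450) + (0)
Last nonzero remainder: -450b + 450. Dividing through by -450 gives the monic gcd b - 1.

b - 1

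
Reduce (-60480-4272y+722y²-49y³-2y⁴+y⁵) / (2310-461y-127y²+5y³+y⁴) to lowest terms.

Euclidean algorithm in ℚ[y]:
  y⁵-2y⁴-49y³+722y²-4272y-60480 = (y-7)(y⁴+5y³-127y²-461y+2310) + (113y³+294y²-9809y-44310)
  y⁴+5y³-127y²-461y+2310 = ((1/113)y+271/12769)(113y³+294y²-9809y-44310) + (-(592920/12769)y²+(1778760/12769)y+41504400/12769)
  113y³+294y²-9809y-44310 = (-(1442897/592920)y-2694259/197640)(-(592920/12769)y²+(1778760/12769)y+41504400/12769) + (0)
Last nonzero remainder: -(592920/12769)y²+(1778760/12769)y+41504400/12769. Dividing through by -592920/12769 gives the monic gcd y²-3y-70.
Cancel y²-3y-70 from numerator and denominator to get the reduced form.

(864+24y+y²+y³)/(-33+8y+y²)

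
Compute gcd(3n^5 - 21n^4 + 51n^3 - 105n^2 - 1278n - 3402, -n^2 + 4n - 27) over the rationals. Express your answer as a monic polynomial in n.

n^2 - 4n + 27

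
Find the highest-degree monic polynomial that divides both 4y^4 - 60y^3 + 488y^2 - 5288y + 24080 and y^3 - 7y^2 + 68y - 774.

Repeated division with remainder:
  4y^4 - 60y^3 + 488y^2 - 5288y + 24080 = (4y - 32)(y^3 - 7y^2 + 68y - 774) + (-8y^2 - 16y - 688)
  y^3 - 7y^2 + 68y - 774 = (-(1/8)y + 9/8)(-8y^2 - 16y - 688) + (0)
Last nonzero remainder: -8y^2 - 16y - 688. Dividing through by -8 gives the monic gcd y^2 + 2y + 86.

y^2 + 2y + 86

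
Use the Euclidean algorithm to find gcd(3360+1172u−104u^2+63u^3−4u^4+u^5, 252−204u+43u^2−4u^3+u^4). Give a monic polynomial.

Euclidean algorithm in ℚ[u]:
  u^5−4u^4+63u^3−104u^2+1172u+3360 = (u)(u^4−4u^3+43u^2−204u+252) + (20u^3+100u^2+920u+3360)
  u^4−4u^3+43u^2−204u+252 = ((1/20)u−9/20)(20u^3+100u^2+920u+3360) + (42u^2+42u+1764)
  20u^3+100u^2+920u+3360 = ((10/21)u+40/21)(42u^2+42u+1764) + (0)
Last nonzero remainder: 42u^2+42u+1764. Dividing through by 42 gives the monic gcd u^2+u+42.

42+u+u^2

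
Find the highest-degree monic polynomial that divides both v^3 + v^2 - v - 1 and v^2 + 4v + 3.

Apply the Euclidean algorithm:
  v^3 + v^2 - v - 1 = (v - 3)(v^2 + 4v + 3) + (8v + 8)
  v^2 + 4v + 3 = ((1/8)v + 3/8)(8v + 8) + (0)
Last nonzero remainder: 8v + 8. Dividing through by 8 gives the monic gcd v + 1.

v + 1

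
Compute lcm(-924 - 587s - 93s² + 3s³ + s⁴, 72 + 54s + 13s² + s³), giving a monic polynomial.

Apply the Euclidean algorithm:
  s⁴ + 3s³ - 93s² - 587s - 924 = (s - 10)(s³ + 13s² + 54s + 72) + (-17s² - 119s - 204)
  s³ + 13s² + 54s + 72 = (-(1/17)s - 6/17)(-17s² - 119s - 204) + (0)
Last nonzero remainder: -17s² - 119s - 204. Dividing through by -17 gives the monic gcd s² + 7s + 12.
Then lcm(f, g) = f·g / gcd(f, g); expanding and making the result monic gives the answer.

-5544 - 4446s - 1145s² - 75s³ + 9s⁴ + s⁵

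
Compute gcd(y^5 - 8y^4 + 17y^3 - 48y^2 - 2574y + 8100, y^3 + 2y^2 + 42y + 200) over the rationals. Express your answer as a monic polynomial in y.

Apply the Euclidean algorithm:
  y^5 - 8y^4 + 17y^3 - 48y^2 - 2574y + 8100 = (y^2 - 10y - 5)(y^3 + 2y^2 + 42y + 200) + (182y^2 - 364y + 9100)
  y^3 + 2y^2 + 42y + 200 = ((1/182)y + 2/91)(182y^2 - 364y + 9100) + (0)
Last nonzero remainder: 182y^2 - 364y + 9100. Dividing through by 182 gives the monic gcd y^2 - 2y + 50.

y^2 - 2y + 50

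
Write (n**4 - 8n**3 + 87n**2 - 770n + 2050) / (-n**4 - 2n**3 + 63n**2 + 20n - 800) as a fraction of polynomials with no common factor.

(-n**2 - 2n - 82)/(n**2 + 12n + 32)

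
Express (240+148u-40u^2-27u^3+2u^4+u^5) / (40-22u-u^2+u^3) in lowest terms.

(-12-8u+u^2+u^3)/(-2+u)

Euclidean algorithm in ℚ[u]:
  u^5+2u^4-27u^3-40u^2+148u+240 = (u^2+3u-2)(u^3-u^2-22u+40) + (-16u^2-16u+320)
  u^3-u^2-22u+40 = (-(1/16)u+1/8)(-16u^2-16u+320) + (0)
Last nonzero remainder: -16u^2-16u+320. Dividing through by -16 gives the monic gcd u^2+u-20.
Cancel u^2+u-20 from numerator and denominator to get the reduced form.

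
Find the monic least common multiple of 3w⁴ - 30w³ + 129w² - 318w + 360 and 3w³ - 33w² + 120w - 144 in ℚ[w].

w⁵ - 14w⁴ + 83w³ - 278w² + 544w - 480

Repeated division with remainder:
  3w⁴ - 30w³ + 129w² - 318w + 360 = (w + 1)(3w³ - 33w² + 120w - 144) + (42w² - 294w + 504)
  3w³ - 33w² + 120w - 144 = ((1/14)w - 2/7)(42w² - 294w + 504) + (0)
Last nonzero remainder: 42w² - 294w + 504. Dividing through by 42 gives the monic gcd w² - 7w + 12.
Then lcm(f, g) = f·g / gcd(f, g); expanding and making the result monic gives the answer.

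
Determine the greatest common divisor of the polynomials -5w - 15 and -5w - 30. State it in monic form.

1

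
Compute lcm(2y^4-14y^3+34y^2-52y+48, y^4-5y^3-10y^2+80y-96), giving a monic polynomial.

Euclidean algorithm in ℚ[y]:
  2y^4-14y^3+34y^2-52y+48 = (2)(y^4-5y^3-10y^2+80y-96) + (-4y^3+54y^2-212y+240)
  y^4-5y^3-10y^2+80y-96 = (-(1/4)y-17/8)(-4y^3+54y^2-212y+240) + ((207/4)y^2-(621/2)y+414)
  -4y^3+54y^2-212y+240 = (-(16/207)y+40/69)((207/4)y^2-(621/2)y+414) + (0)
Last nonzero remainder: (207/4)y^2-(621/2)y+414. Dividing through by 207/4 gives the monic gcd y^2-6y+8.
Then lcm(f, g) = f·g / gcd(f, g); expanding and making the result monic gives the answer.

y^6-6y^5-2y^4+75y^3-206y^2+336y-288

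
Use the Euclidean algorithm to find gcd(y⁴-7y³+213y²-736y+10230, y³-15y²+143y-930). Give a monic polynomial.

y²-5y+93

Euclidean algorithm in ℚ[y]:
  y⁴-7y³+213y²-736y+10230 = (y+8)(y³-15y²+143y-930) + (190y²-950y+17670)
  y³-15y²+143y-930 = ((1/190)y-1/19)(190y²-950y+17670) + (0)
Last nonzero remainder: 190y²-950y+17670. Dividing through by 190 gives the monic gcd y²-5y+93.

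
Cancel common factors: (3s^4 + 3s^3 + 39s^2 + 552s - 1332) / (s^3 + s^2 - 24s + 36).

(3s^2 - 9s + 111)/(s - 3)

Repeated division with remainder:
  3s^4 + 3s^3 + 39s^2 + 552s - 1332 = (3s)(s^3 + s^2 - 24s + 36) + (111s^2 + 444s - 1332)
  s^3 + s^2 - 24s + 36 = ((1/111)s - 1/37)(111s^2 + 444s - 1332) + (0)
Last nonzero remainder: 111s^2 + 444s - 1332. Dividing through by 111 gives the monic gcd s^2 + 4s - 12.
Cancel s^2 + 4s - 12 from numerator and denominator to get the reduced form.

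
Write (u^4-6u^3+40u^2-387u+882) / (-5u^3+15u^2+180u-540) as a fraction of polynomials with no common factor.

(-u^2-3u-49)/(5u+30)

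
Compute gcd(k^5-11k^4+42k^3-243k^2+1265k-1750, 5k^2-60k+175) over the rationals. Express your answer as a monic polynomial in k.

k^2-12k+35

Apply the Euclidean algorithm:
  k^5-11k^4+42k^3-243k^2+1265k-1750 = ((1/5)k^3+(1/5)k^2+(19/5)k-10)(5k^2-60k+175) + (0)
Last nonzero remainder: 5k^2-60k+175. Dividing through by 5 gives the monic gcd k^2-12k+35.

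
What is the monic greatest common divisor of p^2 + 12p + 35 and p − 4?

1

Repeated division with remainder:
  p^2 + 12p + 35 = (p + 16)(p − 4) + (99)
  p − 4 = ((1/99)p − 4/99)(99) + (0)
The last nonzero remainder is the constant 99, so the polynomials are coprime and gcd = 1.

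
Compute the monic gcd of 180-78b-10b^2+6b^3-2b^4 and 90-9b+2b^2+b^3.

Repeated division with remainder:
  -2b^4+6b^3-10b^2-78b+180 = (-2b+10)(b^3+2b^2-9b+90) + (-48b^2+192b-720)
  b^3+2b^2-9b+90 = (-(1/48)b-1/8)(-48b^2+192b-720) + (0)
Last nonzero remainder: -48b^2+192b-720. Dividing through by -48 gives the monic gcd b^2-4b+15.

15-4b+b^2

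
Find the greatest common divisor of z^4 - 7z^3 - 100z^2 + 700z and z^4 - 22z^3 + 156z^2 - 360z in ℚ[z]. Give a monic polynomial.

By polynomial division,
  z^4 - 7z^3 - 100z^2 + 700z = (z^4 - 22z^3 + 156z^2 - 360z) + (15z^3 - 256z^2 + 1060z)
  z^4 - 22z^3 + 156z^2 - 360z = ((1/15)z - 74/225)(15z^3 - 256z^2 + 1060z) + ((256/225)z^2 - (512/45)z)
  15z^3 - 256z^2 + 1060z = ((3375/256)z - 11925/128)((256/225)z^2 - (512/45)z) + (0)
Last nonzero remainder: (256/225)z^2 - (512/45)z. Dividing through by 256/225 gives the monic gcd z^2 - 10z.

z^2 - 10z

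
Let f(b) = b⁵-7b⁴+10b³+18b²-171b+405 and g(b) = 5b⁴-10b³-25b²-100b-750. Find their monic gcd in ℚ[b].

b²-2b-15

Apply the Euclidean algorithm:
  b⁵-7b⁴+10b³+18b²-171b+405 = ((1/5)b-1)(5b⁴-10b³-25b²-100b-750) + (5b³+13b²-121b-345)
  5b⁴-10b³-25b²-100b-750 = (b-23/5)(5b³+13b²-121b-345) + ((779/5)b²-(1558/5)b-2337)
  5b³+13b²-121b-345 = ((25/779)b+115/779)((779/5)b²-(1558/5)b-2337) + (0)
Last nonzero remainder: (779/5)b²-(1558/5)b-2337. Dividing through by 779/5 gives the monic gcd b²-2b-15.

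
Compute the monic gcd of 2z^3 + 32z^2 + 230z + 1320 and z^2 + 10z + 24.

Repeated division with remainder:
  2z^3 + 32z^2 + 230z + 1320 = (2z + 12)(z^2 + 10z + 24) + (62z + 1032)
  z^2 + 10z + 24 = ((1/62)z - 103/961)(62z + 1032) + (129360/961)
  62z + 1032 = ((29791/64680)z + 41323/5390)(129360/961) + (0)
The last nonzero remainder is the constant 129360/961, so the polynomials are coprime and gcd = 1.

1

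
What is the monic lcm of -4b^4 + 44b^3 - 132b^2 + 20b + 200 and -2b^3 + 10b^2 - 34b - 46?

b^6 - 17b^5 + 122b^4 - 456b^3 + 739b^2 + 185b - 1150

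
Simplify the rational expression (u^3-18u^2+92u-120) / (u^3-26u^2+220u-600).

(u-2)/(u-10)

By polynomial division,
  u^3-18u^2+92u-120 = (u^3-26u^2+220u-600) + (8u^2-128u+480)
  u^3-26u^2+220u-600 = ((1/8)u-5/4)(8u^2-128u+480) + (0)
Last nonzero remainder: 8u^2-128u+480. Dividing through by 8 gives the monic gcd u^2-16u+60.
Cancel u^2-16u+60 from numerator and denominator to get the reduced form.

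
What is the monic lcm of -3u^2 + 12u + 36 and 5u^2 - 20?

By polynomial division,
  -3u^2 + 12u + 36 = (-3/5)(5u^2 - 20) + (12u + 24)
  5u^2 - 20 = ((5/12)u - 5/6)(12u + 24) + (0)
Last nonzero remainder: 12u + 24. Dividing through by 12 gives the monic gcd u + 2.
Then lcm(f, g) = f·g / gcd(f, g); expanding and making the result monic gives the answer.

u^3 - 6u^2 - 4u + 24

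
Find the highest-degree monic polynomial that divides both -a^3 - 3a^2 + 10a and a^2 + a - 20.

a + 5

Apply the Euclidean algorithm:
  -a^3 - 3a^2 + 10a = (-a - 2)(a^2 + a - 20) + (-8a - 40)
  a^2 + a - 20 = (-(1/8)a + 1/2)(-8a - 40) + (0)
Last nonzero remainder: -8a - 40. Dividing through by -8 gives the monic gcd a + 5.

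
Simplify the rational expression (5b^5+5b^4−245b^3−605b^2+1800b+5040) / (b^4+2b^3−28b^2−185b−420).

Repeated division with remainder:
  5b^5+5b^4−245b^3−605b^2+1800b+5040 = (5b−5)(b^4+2b^3−28b^2−185b−420) + (−95b^3+180b^2+2975b+2940)
  b^4+2b^3−28b^2−185b−420 = (−(1/95)b−74/1805)(−95b^3+180b^2+2975b+2940) + ((3861/361)b^2−(11583/361)b−108108/361)
  −95b^3+180b^2+2975b+2940 = (−(34295/3861)b−12635/1287)((3861/361)b^2−(11583/361)b−108108/361) + (0)
Last nonzero remainder: (3861/361)b^2−(11583/361)b−108108/361. Dividing through by 3861/361 gives the monic gcd b^2−3b−28.
Cancel b^2−3b−28 from numerator and denominator to get the reduced form.

(5b^3+20b^2−45b−180)/(b^2+5b+15)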